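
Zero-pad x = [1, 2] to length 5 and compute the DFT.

Original 2-point DFT: [3, -1]
Zero-padded 5-point DFT provides frequency interpolation.

DFT_5([x, 0, ...]) = [3, 1.6180-1.9021i, -0.6180-1.1756i, -0.6180+1.1756i, 1.6180+1.9021i]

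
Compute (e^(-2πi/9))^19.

Since ω_9^9 = 1, powers reduce modulo 9.
19 mod 9 = 1
So ω_9^19 = ω_9^1 = e^(-2πi·1/9)

ω_9^19 = ω_9^1 = 0.7660-0.6428i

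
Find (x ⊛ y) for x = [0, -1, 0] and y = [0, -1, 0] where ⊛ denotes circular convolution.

(x ⊛ y)[n] = Σ(m=0 to 2) x[m] · y[(n-m) mod 3]

Computing each output sample:
(x ⊛ y)[0] = 0
(x ⊛ y)[1] = 0
(x ⊛ y)[2] = 1

x ⊛ y = [0, 0, 1]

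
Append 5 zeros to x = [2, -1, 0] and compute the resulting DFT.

Original 3-point DFT: [1, 2.5000+0.8660i, 2.5000-0.8660i]
Zero-padded 8-point DFT provides frequency interpolation.

DFT_8([x, 0, ...]) = [1, 1.2929+0.7071i, 2+1i, 2.7071+0.7071i, 3, 2.7071-0.7071i, 2-1i, 1.2929-0.7071i]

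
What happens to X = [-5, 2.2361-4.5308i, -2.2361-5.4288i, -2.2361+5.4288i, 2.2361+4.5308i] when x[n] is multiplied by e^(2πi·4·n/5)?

Modulation property: DFT(ω_5^(-4n)·x[n]) = X[(k-4) mod 5], so circularly shift X by 4 positions.

X[k-4] = [2.2361-4.5308i, -2.2361-5.4288i, -2.2361+5.4288i, 2.2361+4.5308i, -5]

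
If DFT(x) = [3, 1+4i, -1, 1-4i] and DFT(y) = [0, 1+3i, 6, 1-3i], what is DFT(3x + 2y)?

By linearity: DFT(3x + 2y) = 3·DFT(x) + 2·DFT(y)
= 3·[3, 1+4i, -1, 1-4i] + 2·[0, 1+3i, 6, 1-3i]

Computing element-wise:
Z[0] = 3·(3) + 2·(0) = 9
Z[1] = 3·(1+4i) + 2·(1+3i) = 5+18i
Z[2] = 3·(-1) + 2·(6) = 9
Z[3] = 3·(1-4i) + 2·(1-3i) = 5-18i

DFT(3x + 2y) = 3·X + 2·Y = [9, 5+18i, 9, 5-18i]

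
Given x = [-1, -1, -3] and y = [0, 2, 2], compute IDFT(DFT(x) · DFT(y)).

(x ⊛ y)[n] = Σ(m=0 to 2) x[m] · y[(n-m) mod 3]

Computing each output sample:
(x ⊛ y)[0] = -8
(x ⊛ y)[1] = -8
(x ⊛ y)[2] = -4

x ⊛ y = [-8, -8, -4]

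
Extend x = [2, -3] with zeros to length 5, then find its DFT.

Original 2-point DFT: [-1, 5]
Zero-padded 5-point DFT provides frequency interpolation.

DFT_5([x, 0, ...]) = [-1, 1.0729+2.8532i, 4.4271+1.7634i, 4.4271-1.7634i, 1.0729-2.8532i]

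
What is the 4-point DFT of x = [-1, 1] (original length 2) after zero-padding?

Original 2-point DFT: [0, -2]
Zero-padded 4-point DFT provides frequency interpolation.

DFT_4([x, 0, ...]) = [0, -1-1i, -2, -1+1i]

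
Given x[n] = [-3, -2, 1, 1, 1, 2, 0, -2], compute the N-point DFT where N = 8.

X[k] = Σ(n=0 to 7) x[n] · ω_8^(nk)
where ω_8 = e^(-2πi/8)

Computing each X[k]:
X[0] = -2
X[1] = -8.9497-0.2929i
X[2] = -3-1i
X[3] = 0.9497+1.7071i
X[4] = 0
X[5] = 0.9497-1.7071i
X[6] = -3+1i
X[7] = -8.9497+0.2929i

X = [-2, -8.9497-0.2929i, -3-1i, 0.9497+1.7071i, 0, 0.9497-1.7071i, -3+1i, -8.9497+0.2929i]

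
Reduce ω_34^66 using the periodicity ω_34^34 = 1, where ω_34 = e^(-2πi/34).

Since ω_34^34 = 1, powers reduce modulo 34.
66 mod 34 = 32
So ω_34^66 = ω_34^32 = e^(-2πi·32/34)

ω_34^66 = ω_34^32 = 0.9325+0.3612i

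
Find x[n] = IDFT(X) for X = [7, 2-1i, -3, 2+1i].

x[n] = (1/4) Σ(k=0 to 3) X[k] · e^(2πikn/4)

Computing each x[n]:
x[0] = 2
x[1] = 3
x[2] = 0
x[3] = 2

x = [2, 3, 0, 2]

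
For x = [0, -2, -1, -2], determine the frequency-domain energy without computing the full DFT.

Parseval: Σ|x[n]|² = (1/N)Σ|X[k]|², so Σ|X[k]|² = N·Σ|x[n]|² = 4·9.0000

Σ|X[k]|² = N·Σ|x[n]|² = 4·9.0000 = 36.0000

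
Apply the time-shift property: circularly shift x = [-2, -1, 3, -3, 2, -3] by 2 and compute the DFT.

Time shift by 2: X_shifted[k] = ω_6^(2k) · X[k]
Shifted x = [2, -3, -2, -1, 3, -3]

DFT(x[n-2]) = [-4, -0.5000+4.3301i, 3.5000-4.3301i, 10, 3.5000+4.3301i, -0.5000-4.3301i]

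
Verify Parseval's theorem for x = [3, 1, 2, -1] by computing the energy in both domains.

Time domain:
Σ|x[n]|² = |3|² + |1|² + |2|² + |-1|² = 15.0000

Frequency domain:
(1/4)Σ|X[k]|² = (1/4)(|5|² + |1-2i|² + |5|² + |1+2i|²) = (1/4)·60.0000 = 15.0000

Both sides agree, confirming Parseval's theorem.

Σ|x[n]|² = (1/N)Σ|X[k]|² = 15.0000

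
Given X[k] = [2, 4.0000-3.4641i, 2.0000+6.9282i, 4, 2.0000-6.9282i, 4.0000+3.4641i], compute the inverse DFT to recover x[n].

x[n] = (1/6) Σ(k=0 to 5) X[k] · e^(2πikn/6)

Computing each x[n]:
x[0] = 3
x[1] = -1
x[2] = 3
x[3] = -1
x[4] = -3
x[5] = 1

x = [3, -1, 3, -1, -3, 1]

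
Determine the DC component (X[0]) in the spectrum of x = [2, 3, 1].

X[0] = Σ(n=0 to 2) x[n] · ω_3^0 = Σ x[n]
= (2) + (3) + (1)

X[0] = 6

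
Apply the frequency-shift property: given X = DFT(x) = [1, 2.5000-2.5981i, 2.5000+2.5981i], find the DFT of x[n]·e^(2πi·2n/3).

Modulation property: DFT(ω_3^(-2n)·x[n]) = X[(k-2) mod 3], so circularly shift X by 2 positions.

X[k-2] = [2.5000-2.5981i, 2.5000+2.5981i, 1]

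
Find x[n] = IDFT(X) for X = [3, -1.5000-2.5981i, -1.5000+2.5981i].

x[n] = (1/3) Σ(k=0 to 2) X[k] · e^(2πikn/3)

Computing each x[n]:
x[0] = 0
x[1] = 3
x[2] = 0

x = [0, 3, 0]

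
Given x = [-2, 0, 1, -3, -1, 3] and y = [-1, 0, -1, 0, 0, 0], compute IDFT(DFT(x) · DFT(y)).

(x ⊛ y)[n] = Σ(m=0 to 5) x[m] · y[(n-m) mod 6]

Computing each output sample:
(x ⊛ y)[0] = 3
(x ⊛ y)[1] = -3
(x ⊛ y)[2] = 1
(x ⊛ y)[3] = 3
(x ⊛ y)[4] = 0
(x ⊛ y)[5] = 0

x ⊛ y = [3, -3, 1, 3, 0, 0]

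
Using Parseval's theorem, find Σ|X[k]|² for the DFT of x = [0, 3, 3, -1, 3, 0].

Parseval: Σ|x[n]|² = (1/N)Σ|X[k]|², so Σ|X[k]|² = N·Σ|x[n]|² = 6·28.0000

Σ|X[k]|² = N·Σ|x[n]|² = 6·28.0000 = 168.0000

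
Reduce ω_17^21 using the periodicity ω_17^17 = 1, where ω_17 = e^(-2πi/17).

Since ω_17^17 = 1, powers reduce modulo 17.
21 mod 17 = 4
So ω_17^21 = ω_17^4 = e^(-2πi·4/17)

ω_17^21 = ω_17^4 = 0.0923-0.9957i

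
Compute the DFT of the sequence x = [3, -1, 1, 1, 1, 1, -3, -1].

X[k] = Σ(n=0 to 7) x[n] · ω_8^(nk)
where ω_8 = e^(-2πi/8)

Computing each X[k]:
X[0] = 2
X[1] = -0.8284-4.0000i
X[2] = 6
X[3] = 4.8284+4.0000i
X[4] = 2
X[5] = 4.8284-4.0000i
X[6] = 6
X[7] = -0.8284+4.0000i

X = [2, -0.8284-4.0000i, 6, 4.8284+4.0000i, 2, 4.8284-4.0000i, 6, -0.8284+4.0000i]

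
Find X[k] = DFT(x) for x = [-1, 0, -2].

X[k] = Σ(n=0 to 2) x[n] · ω_3^(nk)
where ω_3 = e^(-2πi/3)

Computing each X[k]:
X[0] = -3
X[1] = -1.7321i
X[2] = 1.7321i

X = [-3, -1.7321i, 1.7321i]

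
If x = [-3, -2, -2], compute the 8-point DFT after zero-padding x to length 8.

Original 3-point DFT: [-7, -1, -1]
Zero-padded 8-point DFT provides frequency interpolation.

DFT_8([x, 0, ...]) = [-7, -4.4142+3.4142i, -1+2i, -1.5858-0.5858i, -3, -1.5858+0.5858i, -1-2i, -4.4142-3.4142i]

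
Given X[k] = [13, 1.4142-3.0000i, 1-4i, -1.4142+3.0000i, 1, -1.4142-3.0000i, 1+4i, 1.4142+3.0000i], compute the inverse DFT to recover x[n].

x[n] = (1/8) Σ(k=0 to 7) X[k] · e^(2πikn/8)

Computing each x[n]:
x[0] = 2
x[1] = 3
x[2] = 3
x[3] = 0
x[4] = 2
x[5] = 2
x[6] = 0
x[7] = 1

x = [2, 3, 3, 0, 2, 2, 0, 1]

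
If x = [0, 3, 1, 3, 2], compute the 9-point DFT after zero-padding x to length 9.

Original 5-point DFT: [9, -1.6910+0.2245i, -2.8090-2.4899i, -2.8090+2.4899i, -1.6910-0.2245i]
Zero-padded 9-point DFT provides frequency interpolation.

DFT_9([x, 0, ...]) = [9, -0.9076-6.1953i, -0.3867+0.5872i, -3.4641i, -3.2057-1.0117i, -3.2057+1.0117i, 3.4641i, -0.3867-0.5872i, -0.9076+6.1953i]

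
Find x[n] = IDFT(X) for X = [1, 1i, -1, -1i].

x[n] = (1/4) Σ(k=0 to 3) X[k] · e^(2πikn/4)

Computing each x[n]:
x[0] = 0
x[1] = 0
x[2] = 0
x[3] = 1

x = [0, 0, 0, 1]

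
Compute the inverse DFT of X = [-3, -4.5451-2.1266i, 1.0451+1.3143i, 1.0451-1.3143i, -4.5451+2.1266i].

x[n] = (1/5) Σ(k=0 to 4) X[k] · e^(2πikn/5)

Computing each x[n]:
x[0] = -2
x[1] = -1
x[2] = 2
x[3] = 0
x[4] = -2

x = [-2, -1, 2, 0, -2]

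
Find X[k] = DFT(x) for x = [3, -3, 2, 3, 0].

X[k] = Σ(n=0 to 4) x[n] · ω_5^(nk)
where ω_5 = e^(-2πi/5)

Computing each X[k]:
X[0] = 5
X[1] = -1.9721+3.4410i
X[2] = 6.9721+0.8123i
X[3] = 6.9721-0.8123i
X[4] = -1.9721-3.4410i

X = [5, -1.9721+3.4410i, 6.9721+0.8123i, 6.9721-0.8123i, -1.9721-3.4410i]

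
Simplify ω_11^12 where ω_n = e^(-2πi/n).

Since ω_11^11 = 1, powers reduce modulo 11.
12 mod 11 = 1
So ω_11^12 = ω_11^1 = e^(-2πi·1/11)

ω_11^12 = ω_11^1 = 0.8413-0.5406i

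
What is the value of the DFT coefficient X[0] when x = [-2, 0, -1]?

X[0] = Σ(n=0 to 2) x[n] · ω_3^0 = Σ x[n]
= (-2) + (0) + (-1)

X[0] = -3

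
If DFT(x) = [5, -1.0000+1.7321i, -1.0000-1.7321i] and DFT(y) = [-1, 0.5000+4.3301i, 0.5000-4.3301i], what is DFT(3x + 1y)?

By linearity: DFT(3x + 1y) = 3·DFT(x) + 1·DFT(y)
= 3·[5, -1.0000+1.7321i, -1.0000-1.7321i] + 1·[-1, 0.5000+4.3301i, 0.5000-4.3301i]

Computing element-wise:
Z[0] = 3·(5) + 1·(-1) = 14
Z[1] = 3·(-1.0000+1.7321i) + 1·(0.5000+4.3301i) = -2.5000+9.5264i
Z[2] = 3·(-1.0000-1.7321i) + 1·(0.5000-4.3301i) = -2.5000-9.5264i

DFT(3x + 1y) = 3·X + 1·Y = [14, -2.5000+9.5264i, -2.5000-9.5264i]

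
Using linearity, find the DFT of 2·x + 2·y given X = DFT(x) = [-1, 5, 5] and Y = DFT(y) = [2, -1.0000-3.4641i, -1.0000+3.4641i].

By linearity: DFT(2x + 2y) = 2·DFT(x) + 2·DFT(y)
= 2·[-1, 5, 5] + 2·[2, -1.0000-3.4641i, -1.0000+3.4641i]

Computing element-wise:
Z[0] = 2·(-1) + 2·(2) = 2
Z[1] = 2·(5) + 2·(-1.0000-3.4641i) = 8.0000-6.9282i
Z[2] = 2·(5) + 2·(-1.0000+3.4641i) = 8.0000+6.9282i

DFT(2x + 2y) = 2·X + 2·Y = [2, 8.0000-6.9282i, 8.0000+6.9282i]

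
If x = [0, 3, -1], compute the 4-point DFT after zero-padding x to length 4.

Original 3-point DFT: [2, -1.0000-3.4641i, -1.0000+3.4641i]
Zero-padded 4-point DFT provides frequency interpolation.

DFT_4([x, 0, ...]) = [2, 1-3i, -4, 1+3i]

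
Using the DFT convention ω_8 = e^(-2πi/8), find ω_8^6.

ω_8^6 = e^(-2πi·6/8)
= cos(-2π·6/8) + i·sin(-2π·6/8)
= cos(-12π/8) + i·sin(-12π/8)

ω_8^6 = cos(-12π/8) + i·sin(-12π/8) = 1i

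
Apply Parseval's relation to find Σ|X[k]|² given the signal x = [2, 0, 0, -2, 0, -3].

Parseval: Σ|x[n]|² = (1/N)Σ|X[k]|², so Σ|X[k]|² = N·Σ|x[n]|² = 6·17.0000

Σ|X[k]|² = N·Σ|x[n]|² = 6·17.0000 = 102.0000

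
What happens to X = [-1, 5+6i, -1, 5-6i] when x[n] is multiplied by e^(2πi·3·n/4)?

Modulation property: DFT(ω_4^(-3n)·x[n]) = X[(k-3) mod 4], so circularly shift X by 3 positions.

X[k-3] = [5+6i, -1, 5-6i, -1]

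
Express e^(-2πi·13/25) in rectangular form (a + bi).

ω_25^13 = e^(-2πi·13/25)
= cos(-2π·13/25) + i·sin(-2π·13/25)
= cos(-26π/25) + i·sin(-26π/25)

ω_25^13 = cos(-26π/25) + i·sin(-26π/25) = -0.9921+0.1253i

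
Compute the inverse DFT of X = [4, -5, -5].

x[n] = (1/3) Σ(k=0 to 2) X[k] · e^(2πikn/3)

Computing each x[n]:
x[0] = -2
x[1] = 3
x[2] = 3

x = [-2, 3, 3]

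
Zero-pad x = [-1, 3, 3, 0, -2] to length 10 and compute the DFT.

Original 5-point DFT: [3, -3.1180-6.5186i, -0.8820-0.0858i, -0.8820+0.0858i, -3.1180+6.5186i]
Zero-padded 10-point DFT provides frequency interpolation.

DFT_10([x, 0, ...]) = [3, 3.9721-3.4410i, -3.1180-6.5186i, -4.9721+0.8123i, -0.8820-0.0858i, -3, -0.8820+0.0858i, -4.9721-0.8123i, -3.1180+6.5186i, 3.9721+3.4410i]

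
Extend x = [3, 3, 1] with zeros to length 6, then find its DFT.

Original 3-point DFT: [7, 1.0000-1.7321i, 1.0000+1.7321i]
Zero-padded 6-point DFT provides frequency interpolation.

DFT_6([x, 0, ...]) = [7, 4.0000-3.4641i, 1.0000-1.7321i, 1, 1.0000+1.7321i, 4.0000+3.4641i]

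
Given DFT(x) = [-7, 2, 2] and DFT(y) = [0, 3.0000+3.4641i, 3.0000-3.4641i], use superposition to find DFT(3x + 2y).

By linearity: DFT(3x + 2y) = 3·DFT(x) + 2·DFT(y)
= 3·[-7, 2, 2] + 2·[0, 3.0000+3.4641i, 3.0000-3.4641i]

Computing element-wise:
Z[0] = 3·(-7) + 2·(0) = -21
Z[1] = 3·(2) + 2·(3.0000+3.4641i) = 12.0000+6.9282i
Z[2] = 3·(2) + 2·(3.0000-3.4641i) = 12.0000-6.9282i

DFT(3x + 2y) = 3·X + 2·Y = [-21, 12.0000+6.9282i, 12.0000-6.9282i]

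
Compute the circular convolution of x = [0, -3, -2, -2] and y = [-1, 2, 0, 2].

(x ⊛ y)[n] = Σ(m=0 to 3) x[m] · y[(n-m) mod 4]

Computing each output sample:
(x ⊛ y)[0] = -10
(x ⊛ y)[1] = -1
(x ⊛ y)[2] = -8
(x ⊛ y)[3] = -2

x ⊛ y = [-10, -1, -8, -2]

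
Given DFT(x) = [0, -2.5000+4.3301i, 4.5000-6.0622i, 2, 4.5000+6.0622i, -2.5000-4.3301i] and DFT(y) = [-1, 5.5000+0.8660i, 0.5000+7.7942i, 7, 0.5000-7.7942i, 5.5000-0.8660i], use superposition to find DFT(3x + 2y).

By linearity: DFT(3x + 2y) = 3·DFT(x) + 2·DFT(y)
= 3·[0, -2.5000+4.3301i, 4.5000-6.0622i, 2, 4.5000+6.0622i, -2.5000-4.3301i] + 2·[-1, 5.5000+0.8660i, 0.5000+7.7942i, 7, 0.5000-7.7942i, 5.5000-0.8660i]

Computing element-wise:
Z[0] = 3·(0) + 2·(-1) = -2
Z[1] = 3·(-2.5000+4.3301i) + 2·(5.5000+0.8660i) = 3.5000+14.7223i
Z[2] = 3·(4.5000-6.0622i) + 2·(0.5000+7.7942i) = 14.5000-2.5982i
Z[3] = 3·(2) + 2·(7) = 20
Z[4] = 3·(4.5000+6.0622i) + 2·(0.5000-7.7942i) = 14.5000+2.5982i
Z[5] = 3·(-2.5000-4.3301i) + 2·(5.5000-0.8660i) = 3.5000-14.7223i

DFT(3x + 2y) = 3·X + 2·Y = [-2, 3.5000+14.7223i, 14.5000-2.5982i, 20, 14.5000+2.5982i, 3.5000-14.7223i]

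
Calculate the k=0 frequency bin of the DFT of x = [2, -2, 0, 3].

X[0] = Σ(n=0 to 3) x[n] · ω_4^0 = Σ x[n]
= (2) + (-2) + (0) + (3)

X[0] = 3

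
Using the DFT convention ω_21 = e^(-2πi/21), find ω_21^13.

ω_21^13 = e^(-2πi·13/21)
= cos(-2π·13/21) + i·sin(-2π·13/21)
= cos(-26π/21) + i·sin(-26π/21)

ω_21^13 = cos(-26π/21) + i·sin(-26π/21) = -0.7331+0.6802i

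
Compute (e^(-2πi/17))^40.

Since ω_17^17 = 1, powers reduce modulo 17.
40 mod 17 = 6
So ω_17^40 = ω_17^6 = e^(-2πi·6/17)

ω_17^40 = ω_17^6 = -0.6026-0.7980i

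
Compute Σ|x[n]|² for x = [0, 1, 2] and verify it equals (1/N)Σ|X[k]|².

Time domain:
Σ|x[n]|² = |0|² + |1|² + |2|² = 5.0000

Frequency domain:
(1/3)Σ|X[k]|² = (1/3)(|3|² + |-1.5000+0.8660i|² + |-1.5000-0.8660i|²) = (1/3)·15.0000 = 5.0000

Both sides agree, confirming Parseval's theorem.

Σ|x[n]|² = (1/N)Σ|X[k]|² = 5.0000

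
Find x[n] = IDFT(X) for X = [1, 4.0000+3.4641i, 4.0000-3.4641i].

x[n] = (1/3) Σ(k=0 to 2) X[k] · e^(2πikn/3)

Computing each x[n]:
x[0] = 3
x[1] = -3
x[2] = 1

x = [3, -3, 1]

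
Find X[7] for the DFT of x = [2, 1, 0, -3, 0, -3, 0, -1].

X[7] = Σ(n=0 to 7) x[n] · ω_8^(7n) where ω_8 = e^(-2πi/8)
= (2)·ω_8^0 + (1)·ω_8^7 + (0)·ω_8^14 + (-3)·ω_8^21 + (0)·ω_8^28 + (-3)·ω_8^35 + (0)·ω_8^42 + (-1)·ω_8^49

X[7] = 6.2426+1.4142i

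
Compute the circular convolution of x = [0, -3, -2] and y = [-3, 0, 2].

(x ⊛ y)[n] = Σ(m=0 to 2) x[m] · y[(n-m) mod 3]

Computing each output sample:
(x ⊛ y)[0] = -6
(x ⊛ y)[1] = 5
(x ⊛ y)[2] = 6

x ⊛ y = [-6, 5, 6]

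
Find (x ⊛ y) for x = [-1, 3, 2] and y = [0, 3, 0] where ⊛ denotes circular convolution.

(x ⊛ y)[n] = Σ(m=0 to 2) x[m] · y[(n-m) mod 3]

Computing each output sample:
(x ⊛ y)[0] = 6
(x ⊛ y)[1] = -3
(x ⊛ y)[2] = 9

x ⊛ y = [6, -3, 9]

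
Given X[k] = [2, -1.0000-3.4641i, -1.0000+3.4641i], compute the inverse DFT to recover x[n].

x[n] = (1/3) Σ(k=0 to 2) X[k] · e^(2πikn/3)

Computing each x[n]:
x[0] = 0
x[1] = 3
x[2] = -1

x = [0, 3, -1]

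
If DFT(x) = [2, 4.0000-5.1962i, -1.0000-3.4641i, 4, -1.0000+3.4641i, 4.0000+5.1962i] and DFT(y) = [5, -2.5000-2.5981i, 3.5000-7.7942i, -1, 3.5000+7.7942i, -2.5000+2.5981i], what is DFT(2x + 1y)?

By linearity: DFT(2x + 1y) = 2·DFT(x) + 1·DFT(y)
= 2·[2, 4.0000-5.1962i, -1.0000-3.4641i, 4, -1.0000+3.4641i, 4.0000+5.1962i] + 1·[5, -2.5000-2.5981i, 3.5000-7.7942i, -1, 3.5000+7.7942i, -2.5000+2.5981i]

Computing element-wise:
Z[0] = 2·(2) + 1·(5) = 9
Z[1] = 2·(4.0000-5.1962i) + 1·(-2.5000-2.5981i) = 5.5000-12.9905i
Z[2] = 2·(-1.0000-3.4641i) + 1·(3.5000-7.7942i) = 1.5000-14.7224i
Z[3] = 2·(4) + 1·(-1) = 7
Z[4] = 2·(-1.0000+3.4641i) + 1·(3.5000+7.7942i) = 1.5000+14.7224i
Z[5] = 2·(4.0000+5.1962i) + 1·(-2.5000+2.5981i) = 5.5000+12.9905i

DFT(2x + 1y) = 2·X + 1·Y = [9, 5.5000-12.9905i, 1.5000-14.7224i, 7, 1.5000+14.7224i, 5.5000+12.9905i]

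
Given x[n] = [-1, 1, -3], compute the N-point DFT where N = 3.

X[k] = Σ(n=0 to 2) x[n] · ω_3^(nk)
where ω_3 = e^(-2πi/3)

Computing each X[k]:
X[0] = -3
X[1] = -3.4641i
X[2] = 3.4641i

X = [-3, -3.4641i, 3.4641i]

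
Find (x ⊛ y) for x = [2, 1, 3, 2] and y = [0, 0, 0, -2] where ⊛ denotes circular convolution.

(x ⊛ y)[n] = Σ(m=0 to 3) x[m] · y[(n-m) mod 4]

Computing each output sample:
(x ⊛ y)[0] = -2
(x ⊛ y)[1] = -6
(x ⊛ y)[2] = -4
(x ⊛ y)[3] = -4

x ⊛ y = [-2, -6, -4, -4]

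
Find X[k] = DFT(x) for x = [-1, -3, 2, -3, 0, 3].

X[k] = Σ(n=0 to 5) x[n] · ω_6^(nk)
where ω_6 = e^(-2πi/6)

Computing each X[k]:
X[0] = -2
X[1] = 1.0000+3.4641i
X[2] = -5.0000+6.9282i
X[3] = 4
X[4] = -5.0000-6.9282i
X[5] = 1.0000-3.4641i

X = [-2, 1.0000+3.4641i, -5.0000+6.9282i, 4, -5.0000-6.9282i, 1.0000-3.4641i]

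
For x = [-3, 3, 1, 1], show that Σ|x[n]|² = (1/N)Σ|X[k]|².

Time domain:
Σ|x[n]|² = |-3|² + |3|² + |1|² + |1|² = 20.0000

Frequency domain:
(1/4)Σ|X[k]|² = (1/4)(|2|² + |-4-2i|² + |-6|² + |-4+2i|²) = (1/4)·80.0000 = 20.0000

Both sides agree, confirming Parseval's theorem.

Σ|x[n]|² = (1/N)Σ|X[k]|² = 20.0000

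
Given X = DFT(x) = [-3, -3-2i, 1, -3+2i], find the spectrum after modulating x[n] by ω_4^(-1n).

Modulation property: DFT(ω_4^(-1n)·x[n]) = X[(k-1) mod 4], so circularly shift X by 1 positions.

X[k-1] = [-3+2i, -3, -3-2i, 1]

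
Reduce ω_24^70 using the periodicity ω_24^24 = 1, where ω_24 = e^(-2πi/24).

Since ω_24^24 = 1, powers reduce modulo 24.
70 mod 24 = 22
So ω_24^70 = ω_24^22 = e^(-2πi·22/24)

ω_24^70 = ω_24^22 = 0.8660+0.5000i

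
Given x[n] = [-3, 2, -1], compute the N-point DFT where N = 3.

X[k] = Σ(n=0 to 2) x[n] · ω_3^(nk)
where ω_3 = e^(-2πi/3)

Computing each X[k]:
X[0] = -2
X[1] = -3.5000-2.5981i
X[2] = -3.5000+2.5981i

X = [-2, -3.5000-2.5981i, -3.5000+2.5981i]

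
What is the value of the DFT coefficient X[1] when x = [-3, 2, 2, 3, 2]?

X[1] = Σ(n=0 to 4) x[n] · ω_5^(1n) where ω_5 = e^(-2πi/5)
= (-3)·ω_5^0 + (2)·ω_5^1 + (2)·ω_5^2 + (3)·ω_5^3 + (2)·ω_5^4

X[1] = -5.8090+0.5878i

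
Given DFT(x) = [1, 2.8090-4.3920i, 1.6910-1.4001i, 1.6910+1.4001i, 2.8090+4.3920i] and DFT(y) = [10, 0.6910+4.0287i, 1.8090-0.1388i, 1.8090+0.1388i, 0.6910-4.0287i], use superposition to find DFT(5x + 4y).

By linearity: DFT(5x + 4y) = 5·DFT(x) + 4·DFT(y)
= 5·[1, 2.8090-4.3920i, 1.6910-1.4001i, 1.6910+1.4001i, 2.8090+4.3920i] + 4·[10, 0.6910+4.0287i, 1.8090-0.1388i, 1.8090+0.1388i, 0.6910-4.0287i]

Computing element-wise:
Z[0] = 5·(1) + 4·(10) = 45
Z[1] = 5·(2.8090-4.3920i) + 4·(0.6910+4.0287i) = 16.8090-5.8452i
Z[2] = 5·(1.6910-1.4001i) + 4·(1.8090-0.1388i) = 15.6910-7.5557i
Z[3] = 5·(1.6910+1.4001i) + 4·(1.8090+0.1388i) = 15.6910+7.5557i
Z[4] = 5·(2.8090+4.3920i) + 4·(0.6910-4.0287i) = 16.8090+5.8452i

DFT(5x + 4y) = 5·X + 4·Y = [45, 16.8090-5.8452i, 15.6910-7.5557i, 15.6910+7.5557i, 16.8090+5.8452i]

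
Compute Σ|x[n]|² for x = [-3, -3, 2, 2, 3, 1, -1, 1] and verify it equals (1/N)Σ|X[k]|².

Time domain:
Σ|x[n]|² = |-3|² + |-3|² + |2|² + |2|² + |3|² + |1|² + |-1|² + |1|² = 38.0000

Frequency domain:
(1/8)Σ|X[k]|² = (1/8)(|2|² + |-9.5355-0.8787i|² + |-1+5i|² + |-2.4645+5.1213i|² + |0|² + |-2.4645-5.1213i|² + |-1-5i|² + |-9.5355+0.8787i|²) = (1/8)·304.0000 = 38.0000

Both sides agree, confirming Parseval's theorem.

Σ|x[n]|² = (1/N)Σ|X[k]|² = 38.0000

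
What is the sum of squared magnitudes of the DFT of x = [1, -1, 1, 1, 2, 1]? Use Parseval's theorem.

Parseval: Σ|x[n]|² = (1/N)Σ|X[k]|², so Σ|X[k]|² = N·Σ|x[n]|² = 6·9.0000

Σ|X[k]|² = N·Σ|x[n]|² = 6·9.0000 = 54.0000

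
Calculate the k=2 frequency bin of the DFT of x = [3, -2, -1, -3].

X[2] = Σ(n=0 to 3) x[n] · ω_4^(2n) where ω_4 = e^(-2πi/4)
= (3)·ω_4^0 + (-2)·ω_4^2 + (-1)·ω_4^4 + (-3)·ω_4^6

X[2] = 7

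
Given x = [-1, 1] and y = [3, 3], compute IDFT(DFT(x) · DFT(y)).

(x ⊛ y)[n] = Σ(m=0 to 1) x[m] · y[(n-m) mod 2]

Computing each output sample:
(x ⊛ y)[0] = 0
(x ⊛ y)[1] = 0

x ⊛ y = [0, 0]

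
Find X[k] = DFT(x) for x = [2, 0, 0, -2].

X[k] = Σ(n=0 to 3) x[n] · ω_4^(nk)
where ω_4 = e^(-2πi/4)

Computing each X[k]:
X[0] = 0
X[1] = 2-2i
X[2] = 4
X[3] = 2+2i

X = [0, 2-2i, 4, 2+2i]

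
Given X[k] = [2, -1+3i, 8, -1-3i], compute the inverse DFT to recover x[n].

x[n] = (1/4) Σ(k=0 to 3) X[k] · e^(2πikn/4)

Computing each x[n]:
x[0] = 2
x[1] = -3
x[2] = 3
x[3] = 0

x = [2, -3, 3, 0]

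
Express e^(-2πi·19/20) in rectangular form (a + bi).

ω_20^19 = e^(-2πi·19/20)
= cos(-2π·19/20) + i·sin(-2π·19/20)
= cos(-38π/20) + i·sin(-38π/20)

ω_20^19 = cos(-38π/20) + i·sin(-38π/20) = 0.9511+0.3090i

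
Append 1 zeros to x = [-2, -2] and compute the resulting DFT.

Original 2-point DFT: [-4, 0]
Zero-padded 3-point DFT provides frequency interpolation.

DFT_3([x, 0, ...]) = [-4, -1.0000+1.7321i, -1.0000-1.7321i]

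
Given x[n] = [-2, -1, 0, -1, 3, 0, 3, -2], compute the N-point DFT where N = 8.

X[k] = Σ(n=0 to 7) x[n] · ω_8^(nk)
where ω_8 = e^(-2πi/8)

Computing each X[k]:
X[0] = 0
X[1] = -6.4142+3.0000i
X[2] = -2-2i
X[3] = -3.5858-3.0000i
X[4] = 8
X[5] = -3.5858+3.0000i
X[6] = -2+2i
X[7] = -6.4142-3.0000i

X = [0, -6.4142+3.0000i, -2-2i, -3.5858-3.0000i, 8, -3.5858+3.0000i, -2+2i, -6.4142-3.0000i]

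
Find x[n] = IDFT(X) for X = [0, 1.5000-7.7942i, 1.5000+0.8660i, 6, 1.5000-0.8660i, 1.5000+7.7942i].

x[n] = (1/6) Σ(k=0 to 5) X[k] · e^(2πikn/6)

Computing each x[n]:
x[0] = 2
x[1] = 1
x[2] = 3
x[3] = -1
x[4] = -2
x[5] = -3

x = [2, 1, 3, -1, -2, -3]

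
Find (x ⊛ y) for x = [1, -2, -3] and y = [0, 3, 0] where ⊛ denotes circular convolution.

(x ⊛ y)[n] = Σ(m=0 to 2) x[m] · y[(n-m) mod 3]

Computing each output sample:
(x ⊛ y)[0] = -9
(x ⊛ y)[1] = 3
(x ⊛ y)[2] = -6

x ⊛ y = [-9, 3, -6]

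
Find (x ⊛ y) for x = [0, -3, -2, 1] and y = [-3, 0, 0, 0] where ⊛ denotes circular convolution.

(x ⊛ y)[n] = Σ(m=0 to 3) x[m] · y[(n-m) mod 4]

Computing each output sample:
(x ⊛ y)[0] = 0
(x ⊛ y)[1] = 9
(x ⊛ y)[2] = 6
(x ⊛ y)[3] = -3

x ⊛ y = [0, 9, 6, -3]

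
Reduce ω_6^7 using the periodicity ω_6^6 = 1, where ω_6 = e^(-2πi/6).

Since ω_6^6 = 1, powers reduce modulo 6.
7 mod 6 = 1
So ω_6^7 = ω_6^1 = e^(-2πi·1/6)

ω_6^7 = ω_6^1 = 0.5000-0.8660i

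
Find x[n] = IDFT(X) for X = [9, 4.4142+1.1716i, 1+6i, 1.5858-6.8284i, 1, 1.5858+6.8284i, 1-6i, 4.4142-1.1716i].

x[n] = (1/8) Σ(k=0 to 7) X[k] · e^(2πikn/8)

Computing each x[n]:
x[0] = 3
x[1] = 1
x[2] = -1
x[3] = 3
x[4] = 0
x[5] = -2
x[6] = 3
x[7] = 2

x = [3, 1, -1, 3, 0, -2, 3, 2]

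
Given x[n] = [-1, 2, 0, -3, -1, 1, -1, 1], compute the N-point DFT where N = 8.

X[k] = Σ(n=0 to 7) x[n] · ω_8^(nk)
where ω_8 = e^(-2πi/8)

Computing each X[k]:
X[0] = -2
X[1] = 3.5355+1.1213i
X[2] = -1-5i
X[3] = -3.5355+3.1213i
X[4] = -4
X[5] = -3.5355-3.1213i
X[6] = -1+5i
X[7] = 3.5355-1.1213i

X = [-2, 3.5355+1.1213i, -1-5i, -3.5355+3.1213i, -4, -3.5355-3.1213i, -1+5i, 3.5355-1.1213i]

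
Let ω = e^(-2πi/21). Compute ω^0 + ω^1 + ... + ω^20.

Sum of all nth roots of unity equals 0 for n > 1 (geometric series with r ≠ 1).

0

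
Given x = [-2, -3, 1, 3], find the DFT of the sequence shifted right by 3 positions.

Time shift by 3: X_shifted[k] = ω_4^(3k) · X[k]
Shifted x = [-3, 1, 3, -2]

DFT(x[n-3]) = [-1, -6-3i, 1, -6+3i]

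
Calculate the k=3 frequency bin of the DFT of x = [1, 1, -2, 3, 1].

X[3] = Σ(n=0 to 4) x[n] · ω_5^(3n) where ω_5 = e^(-2πi/5)
= (1)·ω_5^0 + (1)·ω_5^3 + (-2)·ω_5^6 + (3)·ω_5^9 + (1)·ω_5^12

X[3] = -0.3090+4.7553i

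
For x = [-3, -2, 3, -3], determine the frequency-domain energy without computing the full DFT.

Parseval: Σ|x[n]|² = (1/N)Σ|X[k]|², so Σ|X[k]|² = N·Σ|x[n]|² = 4·31.0000

Σ|X[k]|² = N·Σ|x[n]|² = 4·31.0000 = 124.0000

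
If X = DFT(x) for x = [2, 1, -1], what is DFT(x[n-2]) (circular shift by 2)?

Time shift by 2: X_shifted[k] = ω_3^(2k) · X[k]
Shifted x = [1, -1, 2]

DFT(x[n-2]) = [2, 0.5000+2.5981i, 0.5000-2.5981i]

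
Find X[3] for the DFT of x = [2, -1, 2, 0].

X[3] = Σ(n=0 to 3) x[n] · ω_4^(3n) where ω_4 = e^(-2πi/4)
= (2)·ω_4^0 + (-1)·ω_4^3 + (2)·ω_4^6 + (0)·ω_4^9

X[3] = -1i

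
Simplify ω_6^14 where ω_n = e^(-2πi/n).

Since ω_6^6 = 1, powers reduce modulo 6.
14 mod 6 = 2
So ω_6^14 = ω_6^2 = e^(-2πi·2/6)

ω_6^14 = ω_6^2 = -0.5000-0.8660i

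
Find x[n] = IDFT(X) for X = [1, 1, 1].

x[n] = (1/3) Σ(k=0 to 2) X[k] · e^(2πikn/3)

Computing each x[n]:
x[0] = 1
x[1] = 0
x[2] = 0

x = [1, 0, 0]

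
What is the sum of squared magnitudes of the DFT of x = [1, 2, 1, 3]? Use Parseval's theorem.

Parseval: Σ|x[n]|² = (1/N)Σ|X[k]|², so Σ|X[k]|² = N·Σ|x[n]|² = 4·15.0000

Σ|X[k]|² = N·Σ|x[n]|² = 4·15.0000 = 60.0000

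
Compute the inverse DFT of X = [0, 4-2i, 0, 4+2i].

x[n] = (1/4) Σ(k=0 to 3) X[k] · e^(2πikn/4)

Computing each x[n]:
x[0] = 2
x[1] = 1
x[2] = -2
x[3] = -1

x = [2, 1, -2, -1]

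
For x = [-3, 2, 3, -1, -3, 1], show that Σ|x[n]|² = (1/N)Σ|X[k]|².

Time domain:
Σ|x[n]|² = |-3|² + |2|² + |3|² + |-1|² + |-3|² + |1|² = 33.0000

Frequency domain:
(1/6)Σ|X[k]|² = (1/6)(|-1|² + |-0.5000-6.0622i|² + |-5.5000+4.3301i|² + |-5|² + |-5.5000-4.3301i|² + |-0.5000+6.0622i|²) = (1/6)·198.0000 = 33.0000

Both sides agree, confirming Parseval's theorem.

Σ|x[n]|² = (1/N)Σ|X[k]|² = 33.0000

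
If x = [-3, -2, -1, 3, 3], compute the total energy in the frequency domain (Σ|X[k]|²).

Parseval: Σ|x[n]|² = (1/N)Σ|X[k]|², so Σ|X[k]|² = N·Σ|x[n]|² = 5·32.0000

Σ|X[k]|² = N·Σ|x[n]|² = 5·32.0000 = 160.0000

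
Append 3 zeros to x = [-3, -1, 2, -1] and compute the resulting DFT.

Original 4-point DFT: [-3, -5, 1, -5]
Zero-padded 7-point DFT provides frequency interpolation.

DFT_7([x, 0, ...]) = [-3, -3.1676-0.7341i, -5.2029+1.0609i, -0.6295+2.9725i, -0.6295-2.9725i, -5.2029-1.0609i, -3.1676+0.7341i]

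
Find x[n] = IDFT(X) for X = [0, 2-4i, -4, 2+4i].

x[n] = (1/4) Σ(k=0 to 3) X[k] · e^(2πikn/4)

Computing each x[n]:
x[0] = 0
x[1] = 3
x[2] = -2
x[3] = -1

x = [0, 3, -2, -1]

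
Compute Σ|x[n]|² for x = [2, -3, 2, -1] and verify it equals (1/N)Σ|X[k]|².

Time domain:
Σ|x[n]|² = |2|² + |-3|² + |2|² + |-1|² = 18.0000

Frequency domain:
(1/4)Σ|X[k]|² = (1/4)(|0|² + |2i|² + |8|² + |-2i|²) = (1/4)·72.0000 = 18.0000

Both sides agree, confirming Parseval's theorem.

Σ|x[n]|² = (1/N)Σ|X[k]|² = 18.0000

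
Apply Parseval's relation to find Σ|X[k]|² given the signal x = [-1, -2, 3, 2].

Parseval: Σ|x[n]|² = (1/N)Σ|X[k]|², so Σ|X[k]|² = N·Σ|x[n]|² = 4·18.0000

Σ|X[k]|² = N·Σ|x[n]|² = 4·18.0000 = 72.0000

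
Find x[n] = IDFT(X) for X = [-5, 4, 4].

x[n] = (1/3) Σ(k=0 to 2) X[k] · e^(2πikn/3)

Computing each x[n]:
x[0] = 1
x[1] = -3
x[2] = -3

x = [1, -3, -3]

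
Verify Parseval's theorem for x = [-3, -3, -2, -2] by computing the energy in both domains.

Time domain:
Σ|x[n]|² = |-3|² + |-3|² + |-2|² + |-2|² = 26.0000

Frequency domain:
(1/4)Σ|X[k]|² = (1/4)(|-10|² + |-1+1i|² + |0|² + |-1-1i|²) = (1/4)·104.0000 = 26.0000

Both sides agree, confirming Parseval's theorem.

Σ|x[n]|² = (1/N)Σ|X[k]|² = 26.0000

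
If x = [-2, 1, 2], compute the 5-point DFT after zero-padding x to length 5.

Original 3-point DFT: [1, -3.5000+0.8660i, -3.5000-0.8660i]
Zero-padded 5-point DFT provides frequency interpolation.

DFT_5([x, 0, ...]) = [1, -3.3090-2.1266i, -2.1910+1.3143i, -2.1910-1.3143i, -3.3090+2.1266i]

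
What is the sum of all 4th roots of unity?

Sum of all nth roots of unity equals 0 for n > 1 (geometric series with r ≠ 1).

0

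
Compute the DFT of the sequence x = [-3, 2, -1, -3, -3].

X[k] = Σ(n=0 to 4) x[n] · ω_5^(nk)
where ω_5 = e^(-2πi/5)

Computing each X[k]:
X[0] = -8
X[1] = -0.0729-5.9309i
X[2] = -3.4271-1.0368i
X[3] = -3.4271+1.0368i
X[4] = -0.0729+5.9309i

X = [-8, -0.0729-5.9309i, -3.4271-1.0368i, -3.4271+1.0368i, -0.0729+5.9309i]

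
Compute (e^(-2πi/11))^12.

Since ω_11^11 = 1, powers reduce modulo 11.
12 mod 11 = 1
So ω_11^12 = ω_11^1 = e^(-2πi·1/11)

ω_11^12 = ω_11^1 = 0.8413-0.5406i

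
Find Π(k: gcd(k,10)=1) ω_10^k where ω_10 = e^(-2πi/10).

The primitive 10th roots of unity are ω_10^k for k coprime to 10: k ∈ {1, 3, 7, 9}
Their product equals the constant term of the cyclotomic polynomial Φ_10(x) up to sign.
For n ≥ 3, the product of all primitive nth roots of unity is 1. (For n=1 it is 1; for n=2 it is -1.)

1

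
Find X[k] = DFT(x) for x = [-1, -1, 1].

X[k] = Σ(n=0 to 2) x[n] · ω_3^(nk)
where ω_3 = e^(-2πi/3)

Computing each X[k]:
X[0] = -1
X[1] = -1.0000+1.7321i
X[2] = -1.0000-1.7321i

X = [-1, -1.0000+1.7321i, -1.0000-1.7321i]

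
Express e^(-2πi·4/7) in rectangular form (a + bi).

ω_7^4 = e^(-2πi·4/7)
= cos(-2π·4/7) + i·sin(-2π·4/7)
= cos(-8π/7) + i·sin(-8π/7)

ω_7^4 = cos(-8π/7) + i·sin(-8π/7) = -0.9010+0.4339i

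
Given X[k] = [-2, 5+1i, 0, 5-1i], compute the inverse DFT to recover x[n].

x[n] = (1/4) Σ(k=0 to 3) X[k] · e^(2πikn/4)

Computing each x[n]:
x[0] = 2
x[1] = -1
x[2] = -3
x[3] = 0

x = [2, -1, -3, 0]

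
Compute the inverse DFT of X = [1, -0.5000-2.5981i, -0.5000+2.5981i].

x[n] = (1/3) Σ(k=0 to 2) X[k] · e^(2πikn/3)

Computing each x[n]:
x[0] = 0
x[1] = 2
x[2] = -1

x = [0, 2, -1]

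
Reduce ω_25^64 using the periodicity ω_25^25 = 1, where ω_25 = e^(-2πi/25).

Since ω_25^25 = 1, powers reduce modulo 25.
64 mod 25 = 14
So ω_25^64 = ω_25^14 = e^(-2πi·14/25)

ω_25^64 = ω_25^14 = -0.9298+0.3681i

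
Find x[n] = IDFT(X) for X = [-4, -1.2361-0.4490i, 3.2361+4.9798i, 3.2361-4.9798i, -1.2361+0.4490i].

x[n] = (1/5) Σ(k=0 to 4) X[k] · e^(2πikn/5)

Computing each x[n]:
x[0] = 0
x[1] = -3
x[2] = 2
x[3] = -2
x[4] = -1

x = [0, -3, 2, -2, -1]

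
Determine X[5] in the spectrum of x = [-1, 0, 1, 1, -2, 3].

X[5] = Σ(n=0 to 5) x[n] · ω_6^(5n) where ω_6 = e^(-2πi/6)
= (-1)·ω_6^0 + (0)·ω_6^5 + (1)·ω_6^10 + (1)·ω_6^15 + (-2)·ω_6^20 + (3)·ω_6^25

X[5] = 0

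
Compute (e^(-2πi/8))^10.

Since ω_8^8 = 1, powers reduce modulo 8.
10 mod 8 = 2
So ω_8^10 = ω_8^2 = e^(-2πi·2/8)

ω_8^10 = ω_8^2 = -1i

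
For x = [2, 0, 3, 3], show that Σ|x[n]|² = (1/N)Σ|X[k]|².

Time domain:
Σ|x[n]|² = |2|² + |0|² + |3|² + |3|² = 22.0000

Frequency domain:
(1/4)Σ|X[k]|² = (1/4)(|8|² + |-1+3i|² + |2|² + |-1-3i|²) = (1/4)·88.0000 = 22.0000

Both sides agree, confirming Parseval's theorem.

Σ|x[n]|² = (1/N)Σ|X[k]|² = 22.0000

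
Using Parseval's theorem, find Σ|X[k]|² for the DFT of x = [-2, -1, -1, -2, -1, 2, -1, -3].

Parseval: Σ|x[n]|² = (1/N)Σ|X[k]|², so Σ|X[k]|² = N·Σ|x[n]|² = 8·25.0000

Σ|X[k]|² = N·Σ|x[n]|² = 8·25.0000 = 200.0000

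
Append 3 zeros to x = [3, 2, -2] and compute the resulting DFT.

Original 3-point DFT: [3, 3.0000-3.4641i, 3.0000+3.4641i]
Zero-padded 6-point DFT provides frequency interpolation.

DFT_6([x, 0, ...]) = [3, 5, 3.0000-3.4641i, -1, 3.0000+3.4641i, 5]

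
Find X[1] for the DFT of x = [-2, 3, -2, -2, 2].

X[1] = Σ(n=0 to 4) x[n] · ω_5^(1n) where ω_5 = e^(-2πi/5)
= (-2)·ω_5^0 + (3)·ω_5^1 + (-2)·ω_5^2 + (-2)·ω_5^3 + (2)·ω_5^4

X[1] = 2.7812-0.9511i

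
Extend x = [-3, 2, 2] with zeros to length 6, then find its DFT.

Original 3-point DFT: [1, -5, -5]
Zero-padded 6-point DFT provides frequency interpolation.

DFT_6([x, 0, ...]) = [1, -3.0000-3.4641i, -5, -3, -5, -3.0000+3.4641i]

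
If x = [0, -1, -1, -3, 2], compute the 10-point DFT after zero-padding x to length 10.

Original 5-point DFT: [-3, 3.5451+1.6776i, -2.0451+3.6655i, -2.0451-3.6655i, 3.5451-1.6776i]
Zero-padded 10-point DFT provides frequency interpolation.

DFT_10([x, 0, ...]) = [-3, -1.8090+3.2164i, 3.5451+1.6776i, -0.6910-3.3022i, -2.0451+3.6655i, 5, -2.0451-3.6655i, -0.6910+3.3022i, 3.5451-1.6776i, -1.8090-3.2164i]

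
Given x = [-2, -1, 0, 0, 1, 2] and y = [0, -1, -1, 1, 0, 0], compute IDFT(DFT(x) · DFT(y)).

(x ⊛ y)[n] = Σ(m=0 to 5) x[m] · y[(n-m) mod 6]

Computing each output sample:
(x ⊛ y)[0] = -3
(x ⊛ y)[1] = 1
(x ⊛ y)[2] = 5
(x ⊛ y)[3] = -1
(x ⊛ y)[4] = -1
(x ⊛ y)[5] = -1

x ⊛ y = [-3, 1, 5, -1, -1, -1]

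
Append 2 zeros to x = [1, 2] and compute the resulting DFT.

Original 2-point DFT: [3, -1]
Zero-padded 4-point DFT provides frequency interpolation.

DFT_4([x, 0, ...]) = [3, 1-2i, -1, 1+2i]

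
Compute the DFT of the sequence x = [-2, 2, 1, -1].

X[k] = Σ(n=0 to 3) x[n] · ω_4^(nk)
where ω_4 = e^(-2πi/4)

Computing each X[k]:
X[0] = 0
X[1] = -3-3i
X[2] = -2
X[3] = -3+3i

X = [0, -3-3i, -2, -3+3i]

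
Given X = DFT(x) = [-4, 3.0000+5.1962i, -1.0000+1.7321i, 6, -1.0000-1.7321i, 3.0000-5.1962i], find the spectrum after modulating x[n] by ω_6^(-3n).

Modulation property: DFT(ω_6^(-3n)·x[n]) = X[(k-3) mod 6], so circularly shift X by 3 positions.

X[k-3] = [6, -1.0000-1.7321i, 3.0000-5.1962i, -4, 3.0000+5.1962i, -1.0000+1.7321i]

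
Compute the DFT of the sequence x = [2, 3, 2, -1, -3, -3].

X[k] = Σ(n=0 to 5) x[n] · ω_6^(nk)
where ω_6 = e^(-2πi/6)

Computing each X[k]:
X[0] = 0
X[1] = 3.5000-9.5263i
X[2] = 1.5000-0.8660i
X[3] = 2
X[4] = 1.5000+0.8660i
X[5] = 3.5000+9.5263i

X = [0, 3.5000-9.5263i, 1.5000-0.8660i, 2, 1.5000+0.8660i, 3.5000+9.5263i]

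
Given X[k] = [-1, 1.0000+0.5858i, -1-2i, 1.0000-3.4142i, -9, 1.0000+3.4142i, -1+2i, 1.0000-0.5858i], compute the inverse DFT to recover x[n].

x[n] = (1/8) Σ(k=0 to 7) X[k] · e^(2πikn/8)

Computing each x[n]:
x[0] = -1
x[1] = 2
x[2] = -2
x[3] = 1
x[4] = -2
x[5] = 1
x[6] = 0
x[7] = 0

x = [-1, 2, -2, 1, -2, 1, 0, 0]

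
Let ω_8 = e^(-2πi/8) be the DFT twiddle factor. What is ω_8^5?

ω_8^5 = e^(-2πi·5/8)
= cos(-2π·5/8) + i·sin(-2π·5/8)
= cos(-10π/8) + i·sin(-10π/8)

ω_8^5 = cos(-10π/8) + i·sin(-10π/8) = -0.7071+0.7071i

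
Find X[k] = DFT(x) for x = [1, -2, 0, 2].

X[k] = Σ(n=0 to 3) x[n] · ω_4^(nk)
where ω_4 = e^(-2πi/4)

Computing each X[k]:
X[0] = 1
X[1] = 1+4i
X[2] = 1
X[3] = 1-4i

X = [1, 1+4i, 1, 1-4i]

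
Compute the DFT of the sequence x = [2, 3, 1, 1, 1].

X[k] = Σ(n=0 to 4) x[n] · ω_5^(nk)
where ω_5 = e^(-2πi/5)

Computing each X[k]:
X[0] = 8
X[1] = 1.6180-1.9021i
X[2] = -0.6180-1.1756i
X[3] = -0.6180+1.1756i
X[4] = 1.6180+1.9021i

X = [8, 1.6180-1.9021i, -0.6180-1.1756i, -0.6180+1.1756i, 1.6180+1.9021i]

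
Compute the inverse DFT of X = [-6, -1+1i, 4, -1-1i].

x[n] = (1/4) Σ(k=0 to 3) X[k] · e^(2πikn/4)

Computing each x[n]:
x[0] = -1
x[1] = -3
x[2] = 0
x[3] = -2

x = [-1, -3, 0, -2]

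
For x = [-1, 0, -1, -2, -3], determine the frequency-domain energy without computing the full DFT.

Parseval: Σ|x[n]|² = (1/N)Σ|X[k]|², so Σ|X[k]|² = N·Σ|x[n]|² = 5·15.0000

Σ|X[k]|² = N·Σ|x[n]|² = 5·15.0000 = 75.0000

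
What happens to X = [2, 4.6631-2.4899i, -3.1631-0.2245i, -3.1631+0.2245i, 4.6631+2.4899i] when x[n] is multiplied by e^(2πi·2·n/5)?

Modulation property: DFT(ω_5^(-2n)·x[n]) = X[(k-2) mod 5], so circularly shift X by 2 positions.

X[k-2] = [-3.1631+0.2245i, 4.6631+2.4899i, 2, 4.6631-2.4899i, -3.1631-0.2245i]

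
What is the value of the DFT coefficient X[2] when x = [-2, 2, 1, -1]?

X[2] = Σ(n=0 to 3) x[n] · ω_4^(2n) where ω_4 = e^(-2πi/4)
= (-2)·ω_4^0 + (2)·ω_4^2 + (1)·ω_4^4 + (-1)·ω_4^6

X[2] = -2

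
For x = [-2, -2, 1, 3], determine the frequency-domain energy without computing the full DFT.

Parseval: Σ|x[n]|² = (1/N)Σ|X[k]|², so Σ|X[k]|² = N·Σ|x[n]|² = 4·18.0000

Σ|X[k]|² = N·Σ|x[n]|² = 4·18.0000 = 72.0000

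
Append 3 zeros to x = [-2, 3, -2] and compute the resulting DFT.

Original 3-point DFT: [-1, -2.5000-4.3301i, -2.5000+4.3301i]
Zero-padded 6-point DFT provides frequency interpolation.

DFT_6([x, 0, ...]) = [-1, 0.5000-0.8660i, -2.5000-4.3301i, -7, -2.5000+4.3301i, 0.5000+0.8660i]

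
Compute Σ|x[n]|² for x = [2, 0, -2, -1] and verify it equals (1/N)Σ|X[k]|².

Time domain:
Σ|x[n]|² = |2|² + |0|² + |-2|² + |-1|² = 9.0000

Frequency domain:
(1/4)Σ|X[k]|² = (1/4)(|-1|² + |4-1i|² + |1|² + |4+1i|²) = (1/4)·36.0000 = 9.0000

Both sides agree, confirming Parseval's theorem.

Σ|x[n]|² = (1/N)Σ|X[k]|² = 9.0000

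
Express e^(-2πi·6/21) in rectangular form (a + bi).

ω_21^6 = e^(-2πi·6/21)
= cos(-2π·6/21) + i·sin(-2π·6/21)
= cos(-12π/21) + i·sin(-12π/21)

ω_21^6 = cos(-12π/21) + i·sin(-12π/21) = -0.2225-0.9749i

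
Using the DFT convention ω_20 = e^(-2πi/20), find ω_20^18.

ω_20^18 = e^(-2πi·18/20)
= cos(-2π·18/20) + i·sin(-2π·18/20)
= cos(-36π/20) + i·sin(-36π/20)

ω_20^18 = cos(-36π/20) + i·sin(-36π/20) = 0.8090+0.5878i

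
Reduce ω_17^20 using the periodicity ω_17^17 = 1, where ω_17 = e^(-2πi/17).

Since ω_17^17 = 1, powers reduce modulo 17.
20 mod 17 = 3
So ω_17^20 = ω_17^3 = e^(-2πi·3/17)

ω_17^20 = ω_17^3 = 0.4457-0.8952i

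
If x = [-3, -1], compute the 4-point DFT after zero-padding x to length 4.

Original 2-point DFT: [-4, -2]
Zero-padded 4-point DFT provides frequency interpolation.

DFT_4([x, 0, ...]) = [-4, -3+1i, -2, -3-1i]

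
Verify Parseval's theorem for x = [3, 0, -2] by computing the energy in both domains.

Time domain:
Σ|x[n]|² = |3|² + |0|² + |-2|² = 13.0000

Frequency domain:
(1/3)Σ|X[k]|² = (1/3)(|1|² + |4.0000-1.7321i|² + |4.0000+1.7321i|²) = (1/3)·39.0000 = 13.0000

Both sides agree, confirming Parseval's theorem.

Σ|x[n]|² = (1/N)Σ|X[k]|² = 13.0000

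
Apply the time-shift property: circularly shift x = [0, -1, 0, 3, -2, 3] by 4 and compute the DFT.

Time shift by 4: X_shifted[k] = ω_6^(4k) · X[k]
Shifted x = [0, 3, -2, 3, 0, -1]

DFT(x[n-4]) = [3, -1.0000-1.7321i, 3.0000-5.1962i, -7, 3.0000+5.1962i, -1.0000+1.7321i]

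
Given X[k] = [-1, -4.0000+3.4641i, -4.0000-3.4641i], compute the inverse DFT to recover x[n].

x[n] = (1/3) Σ(k=0 to 2) X[k] · e^(2πikn/3)

Computing each x[n]:
x[0] = -3
x[1] = -1
x[2] = 3

x = [-3, -1, 3]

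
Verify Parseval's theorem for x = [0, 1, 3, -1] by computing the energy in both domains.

Time domain:
Σ|x[n]|² = |0|² + |1|² + |3|² + |-1|² = 11.0000

Frequency domain:
(1/4)Σ|X[k]|² = (1/4)(|3|² + |-3-2i|² + |3|² + |-3+2i|²) = (1/4)·44.0000 = 11.0000

Both sides agree, confirming Parseval's theorem.

Σ|x[n]|² = (1/N)Σ|X[k]|² = 11.0000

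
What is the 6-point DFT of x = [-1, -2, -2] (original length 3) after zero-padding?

Original 3-point DFT: [-5, 1, 1]
Zero-padded 6-point DFT provides frequency interpolation.

DFT_6([x, 0, ...]) = [-5, -1.0000+3.4641i, 1, -1, 1, -1.0000-3.4641i]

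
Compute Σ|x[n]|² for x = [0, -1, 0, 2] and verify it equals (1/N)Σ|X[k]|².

Time domain:
Σ|x[n]|² = |0|² + |-1|² + |0|² + |2|² = 5.0000

Frequency domain:
(1/4)Σ|X[k]|² = (1/4)(|1|² + |3i|² + |-1|² + |-3i|²) = (1/4)·20.0000 = 5.0000

Both sides agree, confirming Parseval's theorem.

Σ|x[n]|² = (1/N)Σ|X[k]|² = 5.0000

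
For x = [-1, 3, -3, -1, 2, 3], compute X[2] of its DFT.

X[2] = Σ(n=0 to 5) x[n] · ω_6^(2n) where ω_6 = e^(-2πi/6)
= (-1)·ω_6^0 + (3)·ω_6^2 + (-3)·ω_6^4 + (-1)·ω_6^6 + (2)·ω_6^8 + (3)·ω_6^10

X[2] = -4.5000-4.3301i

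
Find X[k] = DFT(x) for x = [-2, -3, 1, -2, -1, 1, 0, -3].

X[k] = Σ(n=0 to 7) x[n] · ω_8^(nk)
where ω_8 = e^(-2πi/8)

Computing each X[k]:
X[0] = -9
X[1] = -4.5355+1.1213i
X[2] = -4-3i
X[3] = 2.5355+3.1213i
X[4] = 5
X[5] = 2.5355-3.1213i
X[6] = -4+3i
X[7] = -4.5355-1.1213i

X = [-9, -4.5355+1.1213i, -4-3i, 2.5355+3.1213i, 5, 2.5355-3.1213i, -4+3i, -4.5355-1.1213i]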